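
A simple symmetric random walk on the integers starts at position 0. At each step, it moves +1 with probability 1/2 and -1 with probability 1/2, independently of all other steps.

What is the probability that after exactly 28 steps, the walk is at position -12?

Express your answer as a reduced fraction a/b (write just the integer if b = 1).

Answer: 3108105/268435456

Derivation:
To reach position -12 after 28 steps: need 8 steps of +1 and 20 of -1.
Favorable paths: C(28,8) = 3108105
Total paths: 2^28 = 268435456
P = 3108105/268435456 = 3108105/268435456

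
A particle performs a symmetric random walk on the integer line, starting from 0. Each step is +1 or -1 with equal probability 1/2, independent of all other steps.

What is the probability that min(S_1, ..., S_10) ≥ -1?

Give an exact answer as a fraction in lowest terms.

Answer: 231/512

Derivation:
Let f(t,s) = #length-t paths at position s with S_1..S_t all ≥ -1.
f(t,s) = f(t-1,s-1) + f(t-1,s+1) for s ≥ -1; f(t,s) = 0 for s < -1.
t=0: f(0,0)=1
t=1: f(1,-1)=1 f(1,1)=1
t=2: f(2,0)=2 f(2,2)=1
t=3: f(3,-1)=2 f(3,1)=3 f(3,3)=1
t=4: f(4,0)=5 f(4,2)=4 f(4,4)=1
t=5: f(5,-1)=5 f(5,1)=9 f(5,3)=5 f(5,5)=1
t=6: f(6,0)=14 f(6,2)=14 f(6,4)=6 f(6,6)=1
t=7: f(7,-1)=14 f(7,1)=28 f(7,3)=20 f(7,5)=7 f(7,7)=1
t=8: f(8,0)=42 f(8,2)=48 f(8,4)=27 f(8,6)=8 f(8,8)=1
t=9: f(9,-1)=42 f(9,1)=90 f(9,3)=75 f(9,5)=35 f(9,7)=9 f(9,9)=1
t=10: f(10,0)=132 f(10,2)=165 f(10,4)=110 f(10,6)=44 f(10,8)=10 f(10,10)=1
Σ_s f(10,s) = 462
P = 462/1024 = 231/512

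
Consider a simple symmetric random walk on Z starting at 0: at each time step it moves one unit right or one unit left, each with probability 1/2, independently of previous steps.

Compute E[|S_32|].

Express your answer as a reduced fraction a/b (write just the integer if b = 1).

Answer: 300540195/67108864

Derivation:
S_32 takes values m ≡ 0 (mod 2) with |m| ≤ 32; P(S_32=m) = C(32,(32+m)/2)/2^32.
Total paths: 2^32 = 4294967296
Distribution: P(S=-32)=1/4294967296, P(S=-30)=32/4294967296, P(S=-28)=496/4294967296, P(S=-26)=4960/4294967296, P(S=-24)=35960/4294967296, P(S=-22)=201376/4294967296, P(S=-20)=906192/4294967296, P(S=-18)=3365856/4294967296, P(S=-16)=10518300/4294967296, P(S=-14)=28048800/4294967296, P(S=-12)=64512240/4294967296, P(S=-10)=129024480/4294967296, P(S=-8)=225792840/4294967296, P(S=-6)=347373600/4294967296, P(S=-4)=471435600/4294967296, P(S=-2)=565722720/4294967296, P(S=0)=601080390/4294967296, P(S=2)=565722720/4294967296, P(S=4)=471435600/4294967296, P(S=6)=347373600/4294967296, P(S=8)=225792840/4294967296, P(S=10)=129024480/4294967296, P(S=12)=64512240/4294967296, P(S=14)=28048800/4294967296, P(S=16)=10518300/4294967296, P(S=18)=3365856/4294967296, P(S=20)=906192/4294967296, P(S=22)=201376/4294967296, P(S=24)=35960/4294967296, P(S=26)=4960/4294967296, P(S=28)=496/4294967296, P(S=30)=32/4294967296, P(S=32)=1/4294967296
E[|S_32|] = Σ_m |m|·P(S_32=m) = 19234572480/4294967296 = 300540195/67108864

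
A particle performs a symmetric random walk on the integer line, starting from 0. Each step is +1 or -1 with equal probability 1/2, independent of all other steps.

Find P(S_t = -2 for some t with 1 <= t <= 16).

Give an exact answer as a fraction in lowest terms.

Count via complement. Let g(t,s) = #length-t paths at position s with S_1..S_t all ≠ -2.
g(t,s) = g(t-1,s-1) + g(t-1,s+1) for s ≠ -2; g(t,-2) = 0.
t=0: g(0,0)=1
t=1: g(1,-1)=1 g(1,1)=1
t=2: g(2,0)=2 g(2,2)=1
t=3: g(3,-1)=2 g(3,1)=3 g(3,3)=1
t=4: g(4,0)=5 g(4,2)=4 g(4,4)=1
t=5: g(5,-1)=5 g(5,1)=9 g(5,3)=5 g(5,5)=1
t=6: g(6,0)=14 g(6,2)=14 g(6,4)=6 g(6,6)=1
t=7: g(7,-1)=14 g(7,1)=28 g(7,3)=20 g(7,5)=7 g(7,7)=1
t=8: g(8,0)=42 g(8,2)=48 g(8,4)=27 g(8,6)=8 g(8,8)=1
t=9: g(9,-1)=42 g(9,1)=90 g(9,3)=75 g(9,5)=35 g(9,7)=9 g(9,9)=1
t=10: g(10,0)=132 g(10,2)=165 g(10,4)=110 g(10,6)=44 g(10,8)=10 g(10,10)=1
t=11: g(11,-1)=132 g(11,1)=297 g(11,3)=275 g(11,5)=154 g(11,7)=54 g(11,9)=11 g(11,11)=1
t=12: g(12,0)=429 g(12,2)=572 g(12,4)=429 g(12,6)=208 g(12,8)=65 g(12,10)=12 g(12,12)=1
t=13: g(13,-1)=429 g(13,1)=1001 g(13,3)=1001 g(13,5)=637 g(13,7)=273 g(13,9)=77 g(13,11)=13 g(13,13)=1
t=14: g(14,0)=1430 g(14,2)=2002 g(14,4)=1638 g(14,6)=910 g(14,8)=350 g(14,10)=90 g(14,12)=14 g(14,14)=1
t=15: g(15,-1)=1430 g(15,1)=3432 g(15,3)=3640 g(15,5)=2548 g(15,7)=1260 g(15,9)=440 g(15,11)=104 g(15,13)=15 g(15,15)=1
t=16: g(16,0)=4862 g(16,2)=7072 g(16,4)=6188 g(16,6)=3808 g(16,8)=1700 g(16,10)=544 g(16,12)=119 g(16,14)=16 g(16,16)=1
Paths never hitting -2: Σ_s g(16,s) = 24310
Paths hitting -2: 2^16 - 24310 = 41226
P = 41226/65536 = 20613/32768

Answer: 20613/32768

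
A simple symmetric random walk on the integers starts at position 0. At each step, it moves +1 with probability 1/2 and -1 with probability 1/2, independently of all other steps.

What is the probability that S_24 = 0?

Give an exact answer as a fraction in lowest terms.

Answer: 676039/4194304

Derivation:
To return to 0 after 24 steps: need exactly 12 steps of +1 and 12 of -1.
Favorable paths: C(24,12) = 2704156
Total paths: 2^24 = 16777216
P = 2704156/16777216 = 676039/4194304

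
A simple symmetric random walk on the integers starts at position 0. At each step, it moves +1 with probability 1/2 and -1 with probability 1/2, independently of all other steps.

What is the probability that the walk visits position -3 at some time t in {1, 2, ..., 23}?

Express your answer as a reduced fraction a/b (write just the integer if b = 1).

Count via complement. Let g(t,s) = #length-t paths at position s with S_1..S_t all ≠ -3.
g(t,s) = g(t-1,s-1) + g(t-1,s+1) for s ≠ -3; g(t,-3) = 0.
t=0: g(0,0)=1
t=1: g(1,-1)=1 g(1,1)=1
t=2: g(2,-2)=1 g(2,0)=2 g(2,2)=1
t=3: g(3,-1)=3 g(3,1)=3 g(3,3)=1
t=4: g(4,-2)=3 g(4,0)=6 g(4,2)=4 g(4,4)=1
t=5: g(5,-1)=9 g(5,1)=10 g(5,3)=5 g(5,5)=1
t=6: g(6,-2)=9 g(6,0)=19 g(6,2)=15 g(6,4)=6 g(6,6)=1
t=7: g(7,-1)=28 g(7,1)=34 g(7,3)=21 g(7,5)=7 g(7,7)=1
t=8: g(8,-2)=28 g(8,0)=62 g(8,2)=55 g(8,4)=28 g(8,6)=8 g(8,8)=1
t=9: g(9,-1)=90 g(9,1)=117 g(9,3)=83 g(9,5)=36 g(9,7)=9 g(9,9)=1
t=10: g(10,-2)=90 g(10,0)=207 g(10,2)=200 g(10,4)=119 g(10,6)=45 g(10,8)=10 g(10,10)=1
t=11: g(11,-1)=297 g(11,1)=407 g(11,3)=319 g(11,5)=164 g(11,7)=55 g(11,9)=11 g(11,11)=1
t=12: g(12,-2)=297 g(12,0)=704 g(12,2)=726 g(12,4)=483 g(12,6)=219 g(12,8)=66 g(12,10)=12 g(12,12)=1
t=13: g(13,-1)=1001 g(13,1)=1430 g(13,3)=1209 g(13,5)=702 g(13,7)=285 g(13,9)=78 g(13,11)=13 g(13,13)=1
t=14: g(14,-2)=1001 g(14,0)=2431 g(14,2)=2639 g(14,4)=1911 g(14,6)=987 g(14,8)=363 g(14,10)=91 g(14,12)=14 g(14,14)=1
t=15: g(15,-1)=3432 g(15,1)=5070 g(15,3)=4550 g(15,5)=2898 g(15,7)=1350 g(15,9)=454 g(15,11)=105 g(15,13)=15 g(15,15)=1
t=16: g(16,-2)=3432 g(16,0)=8502 g(16,2)=9620 g(16,4)=7448 g(16,6)=4248 g(16,8)=1804 g(16,10)=559 g(16,12)=120 g(16,14)=16 g(16,16)=1
t=17: g(17,-1)=11934 g(17,1)=18122 g(17,3)=17068 g(17,5)=11696 g(17,7)=6052 g(17,9)=2363 g(17,11)=679 g(17,13)=136 g(17,15)=17 g(17,17)=1
t=18: g(18,-2)=11934 g(18,0)=30056 g(18,2)=35190 g(18,4)=28764 g(18,6)=17748 g(18,8)=8415 g(18,10)=3042 g(18,12)=815 g(18,14)=153 g(18,16)=18 g(18,18)=1
t=19: g(19,-1)=41990 g(19,1)=65246 g(19,3)=63954 g(19,5)=46512 g(19,7)=26163 g(19,9)=11457 g(19,11)=3857 g(19,13)=968 g(19,15)=171 g(19,17)=19 g(19,19)=1
t=20: g(20,-2)=41990 g(20,0)=107236 g(20,2)=129200 g(20,4)=110466 g(20,6)=72675 g(20,8)=37620 g(20,10)=15314 g(20,12)=4825 g(20,14)=1139 g(20,16)=190 g(20,18)=20 g(20,20)=1
t=21: g(21,-1)=149226 g(21,1)=236436 g(21,3)=239666 g(21,5)=183141 g(21,7)=110295 g(21,9)=52934 g(21,11)=20139 g(21,13)=5964 g(21,15)=1329 g(21,17)=210 g(21,19)=21 g(21,21)=1
t=22: g(22,-2)=149226 g(22,0)=385662 g(22,2)=476102 g(22,4)=422807 g(22,6)=293436 g(22,8)=163229 g(22,10)=73073 g(22,12)=26103 g(22,14)=7293 g(22,16)=1539 g(22,18)=231 g(22,20)=22 g(22,22)=1
t=23: g(23,-1)=534888 g(23,1)=861764 g(23,3)=898909 g(23,5)=716243 g(23,7)=456665 g(23,9)=236302 g(23,11)=99176 g(23,13)=33396 g(23,15)=8832 g(23,17)=1770 g(23,19)=253 g(23,21)=23 g(23,23)=1
Paths never hitting -3: Σ_s g(23,s) = 3848222
Paths hitting -3: 2^23 - 3848222 = 4540386
P = 4540386/8388608 = 2270193/4194304

Answer: 2270193/4194304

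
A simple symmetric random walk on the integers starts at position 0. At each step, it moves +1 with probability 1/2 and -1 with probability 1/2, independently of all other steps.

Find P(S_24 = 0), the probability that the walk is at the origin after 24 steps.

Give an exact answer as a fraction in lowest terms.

To return to 0 after 24 steps: need exactly 12 steps of +1 and 12 of -1.
Favorable paths: C(24,12) = 2704156
Total paths: 2^24 = 16777216
P = 2704156/16777216 = 676039/4194304

Answer: 676039/4194304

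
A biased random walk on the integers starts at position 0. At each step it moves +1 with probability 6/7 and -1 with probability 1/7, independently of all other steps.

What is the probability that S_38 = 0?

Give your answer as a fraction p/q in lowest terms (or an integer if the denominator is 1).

Answer: 3076854394252913698406400/18562115921017574302453163671207

Derivation:
To be at 0 after 38 steps: need exactly 19 steps of +1 and 19 of -1.
Number of such sequences: C(38,19) = 35345263800
Each has probability (6/7)^19 · (1/7)^19 = 609359740010496/129934811447123020117172145698449
P = 35345263800 · 609359740010496/129934811447123020117172145698449 = 3076854394252913698406400/18562115921017574302453163671207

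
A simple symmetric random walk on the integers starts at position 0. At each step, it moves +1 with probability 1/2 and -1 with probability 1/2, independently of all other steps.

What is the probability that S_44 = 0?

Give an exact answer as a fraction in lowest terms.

To return to 0 after 44 steps: need exactly 22 steps of +1 and 22 of -1.
Favorable paths: C(44,22) = 2104098963720
Total paths: 2^44 = 17592186044416
P = 2104098963720/17592186044416 = 263012370465/2199023255552

Answer: 263012370465/2199023255552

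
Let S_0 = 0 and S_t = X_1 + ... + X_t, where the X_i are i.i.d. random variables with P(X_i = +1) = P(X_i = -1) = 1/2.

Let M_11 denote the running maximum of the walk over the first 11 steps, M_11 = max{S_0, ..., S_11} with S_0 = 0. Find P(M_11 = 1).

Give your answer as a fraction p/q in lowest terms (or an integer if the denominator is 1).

Let M_11 = max(S_0,...,S_11). Use the reflection principle: for j ≥ 1, #{paths with M_11 ≥ j} = #{S_11 ≥ j} + #{S_11 ≥ j+1}.
By reflection, #{M_11 ≥ 1} = #{S_11 ≥ 1} + #{S_11 ≥ 2} = 1024 + 562 = 1586.
#{M_11 ≥ 2} = #{S_11 ≥ 2} + #{S_11 ≥ 3} = 562 + 562 = 1124.
#{M_11 = 1} = 1586 - 1124 = 462.
P(M_11 = 1) = 462/2048 = 231/1024

Answer: 231/1024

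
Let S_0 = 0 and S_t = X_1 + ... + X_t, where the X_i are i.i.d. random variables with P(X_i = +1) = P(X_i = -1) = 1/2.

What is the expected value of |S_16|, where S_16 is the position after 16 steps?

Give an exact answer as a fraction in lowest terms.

Answer: 6435/2048

Derivation:
S_16 takes values m ≡ 0 (mod 2) with |m| ≤ 16; P(S_16=m) = C(16,(16+m)/2)/2^16.
Total paths: 2^16 = 65536
Distribution: P(S=-16)=1/65536, P(S=-14)=16/65536, P(S=-12)=120/65536, P(S=-10)=560/65536, P(S=-8)=1820/65536, P(S=-6)=4368/65536, P(S=-4)=8008/65536, P(S=-2)=11440/65536, P(S=0)=12870/65536, P(S=2)=11440/65536, P(S=4)=8008/65536, P(S=6)=4368/65536, P(S=8)=1820/65536, P(S=10)=560/65536, P(S=12)=120/65536, P(S=14)=16/65536, P(S=16)=1/65536
E[|S_16|] = Σ_m |m|·P(S_16=m) = 205920/65536 = 6435/2048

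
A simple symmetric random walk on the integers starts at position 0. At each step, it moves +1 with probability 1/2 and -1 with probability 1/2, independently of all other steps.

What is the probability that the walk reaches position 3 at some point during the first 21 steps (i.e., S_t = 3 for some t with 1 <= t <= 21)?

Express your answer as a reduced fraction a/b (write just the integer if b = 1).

Count via complement. Let g(t,s) = #length-t paths at position s with S_1..S_t all ≠ 3.
g(t,s) = g(t-1,s-1) + g(t-1,s+1) for s ≠ 3; g(t,3) = 0.
t=0: g(0,0)=1
t=1: g(1,-1)=1 g(1,1)=1
t=2: g(2,-2)=1 g(2,0)=2 g(2,2)=1
t=3: g(3,-3)=1 g(3,-1)=3 g(3,1)=3
t=4: g(4,-4)=1 g(4,-2)=4 g(4,0)=6 g(4,2)=3
t=5: g(5,-5)=1 g(5,-3)=5 g(5,-1)=10 g(5,1)=9
t=6: g(6,-6)=1 g(6,-4)=6 g(6,-2)=15 g(6,0)=19 g(6,2)=9
t=7: g(7,-7)=1 g(7,-5)=7 g(7,-3)=21 g(7,-1)=34 g(7,1)=28
t=8: g(8,-8)=1 g(8,-6)=8 g(8,-4)=28 g(8,-2)=55 g(8,0)=62 g(8,2)=28
t=9: g(9,-9)=1 g(9,-7)=9 g(9,-5)=36 g(9,-3)=83 g(9,-1)=117 g(9,1)=90
t=10: g(10,-10)=1 g(10,-8)=10 g(10,-6)=45 g(10,-4)=119 g(10,-2)=200 g(10,0)=207 g(10,2)=90
t=11: g(11,-11)=1 g(11,-9)=11 g(11,-7)=55 g(11,-5)=164 g(11,-3)=319 g(11,-1)=407 g(11,1)=297
t=12: g(12,-12)=1 g(12,-10)=12 g(12,-8)=66 g(12,-6)=219 g(12,-4)=483 g(12,-2)=726 g(12,0)=704 g(12,2)=297
t=13: g(13,-13)=1 g(13,-11)=13 g(13,-9)=78 g(13,-7)=285 g(13,-5)=702 g(13,-3)=1209 g(13,-1)=1430 g(13,1)=1001
t=14: g(14,-14)=1 g(14,-12)=14 g(14,-10)=91 g(14,-8)=363 g(14,-6)=987 g(14,-4)=1911 g(14,-2)=2639 g(14,0)=2431 g(14,2)=1001
t=15: g(15,-15)=1 g(15,-13)=15 g(15,-11)=105 g(15,-9)=454 g(15,-7)=1350 g(15,-5)=2898 g(15,-3)=4550 g(15,-1)=5070 g(15,1)=3432
t=16: g(16,-16)=1 g(16,-14)=16 g(16,-12)=120 g(16,-10)=559 g(16,-8)=1804 g(16,-6)=4248 g(16,-4)=7448 g(16,-2)=9620 g(16,0)=8502 g(16,2)=3432
t=17: g(17,-17)=1 g(17,-15)=17 g(17,-13)=136 g(17,-11)=679 g(17,-9)=2363 g(17,-7)=6052 g(17,-5)=11696 g(17,-3)=17068 g(17,-1)=18122 g(17,1)=11934
t=18: g(18,-18)=1 g(18,-16)=18 g(18,-14)=153 g(18,-12)=815 g(18,-10)=3042 g(18,-8)=8415 g(18,-6)=17748 g(18,-4)=28764 g(18,-2)=35190 g(18,0)=30056 g(18,2)=11934
t=19: g(19,-19)=1 g(19,-17)=19 g(19,-15)=171 g(19,-13)=968 g(19,-11)=3857 g(19,-9)=11457 g(19,-7)=26163 g(19,-5)=46512 g(19,-3)=63954 g(19,-1)=65246 g(19,1)=41990
t=20: g(20,-20)=1 g(20,-18)=20 g(20,-16)=190 g(20,-14)=1139 g(20,-12)=4825 g(20,-10)=15314 g(20,-8)=37620 g(20,-6)=72675 g(20,-4)=110466 g(20,-2)=129200 g(20,0)=107236 g(20,2)=41990
t=21: g(21,-21)=1 g(21,-19)=21 g(21,-17)=210 g(21,-15)=1329 g(21,-13)=5964 g(21,-11)=20139 g(21,-9)=52934 g(21,-7)=110295 g(21,-5)=183141 g(21,-3)=239666 g(21,-1)=236436 g(21,1)=149226
Paths never hitting 3: Σ_s g(21,s) = 999362
Paths hitting 3: 2^21 - 999362 = 1097790
P = 1097790/2097152 = 548895/1048576

Answer: 548895/1048576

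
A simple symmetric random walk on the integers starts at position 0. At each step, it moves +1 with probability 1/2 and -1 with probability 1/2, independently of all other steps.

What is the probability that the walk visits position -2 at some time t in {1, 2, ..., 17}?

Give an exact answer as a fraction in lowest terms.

Answer: 20613/32768

Derivation:
Count via complement. Let g(t,s) = #length-t paths at position s with S_1..S_t all ≠ -2.
g(t,s) = g(t-1,s-1) + g(t-1,s+1) for s ≠ -2; g(t,-2) = 0.
t=0: g(0,0)=1
t=1: g(1,-1)=1 g(1,1)=1
t=2: g(2,0)=2 g(2,2)=1
t=3: g(3,-1)=2 g(3,1)=3 g(3,3)=1
t=4: g(4,0)=5 g(4,2)=4 g(4,4)=1
t=5: g(5,-1)=5 g(5,1)=9 g(5,3)=5 g(5,5)=1
t=6: g(6,0)=14 g(6,2)=14 g(6,4)=6 g(6,6)=1
t=7: g(7,-1)=14 g(7,1)=28 g(7,3)=20 g(7,5)=7 g(7,7)=1
t=8: g(8,0)=42 g(8,2)=48 g(8,4)=27 g(8,6)=8 g(8,8)=1
t=9: g(9,-1)=42 g(9,1)=90 g(9,3)=75 g(9,5)=35 g(9,7)=9 g(9,9)=1
t=10: g(10,0)=132 g(10,2)=165 g(10,4)=110 g(10,6)=44 g(10,8)=10 g(10,10)=1
t=11: g(11,-1)=132 g(11,1)=297 g(11,3)=275 g(11,5)=154 g(11,7)=54 g(11,9)=11 g(11,11)=1
t=12: g(12,0)=429 g(12,2)=572 g(12,4)=429 g(12,6)=208 g(12,8)=65 g(12,10)=12 g(12,12)=1
t=13: g(13,-1)=429 g(13,1)=1001 g(13,3)=1001 g(13,5)=637 g(13,7)=273 g(13,9)=77 g(13,11)=13 g(13,13)=1
t=14: g(14,0)=1430 g(14,2)=2002 g(14,4)=1638 g(14,6)=910 g(14,8)=350 g(14,10)=90 g(14,12)=14 g(14,14)=1
t=15: g(15,-1)=1430 g(15,1)=3432 g(15,3)=3640 g(15,5)=2548 g(15,7)=1260 g(15,9)=440 g(15,11)=104 g(15,13)=15 g(15,15)=1
t=16: g(16,0)=4862 g(16,2)=7072 g(16,4)=6188 g(16,6)=3808 g(16,8)=1700 g(16,10)=544 g(16,12)=119 g(16,14)=16 g(16,16)=1
t=17: g(17,-1)=4862 g(17,1)=11934 g(17,3)=13260 g(17,5)=9996 g(17,7)=5508 g(17,9)=2244 g(17,11)=663 g(17,13)=135 g(17,15)=17 g(17,17)=1
Paths never hitting -2: Σ_s g(17,s) = 48620
Paths hitting -2: 2^17 - 48620 = 82452
P = 82452/131072 = 20613/32768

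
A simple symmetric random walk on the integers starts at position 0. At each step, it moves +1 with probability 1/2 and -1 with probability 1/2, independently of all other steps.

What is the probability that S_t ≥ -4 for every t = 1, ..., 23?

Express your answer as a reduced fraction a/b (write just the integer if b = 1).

Let f(t,s) = #length-t paths at position s with S_1..S_t all ≥ -4.
f(t,s) = f(t-1,s-1) + f(t-1,s+1) for s ≥ -4; f(t,s) = 0 for s < -4.
t=0: f(0,0)=1
t=1: f(1,-1)=1 f(1,1)=1
t=2: f(2,-2)=1 f(2,0)=2 f(2,2)=1
t=3: f(3,-3)=1 f(3,-1)=3 f(3,1)=3 f(3,3)=1
t=4: f(4,-4)=1 f(4,-2)=4 f(4,0)=6 f(4,2)=4 f(4,4)=1
t=5: f(5,-3)=5 f(5,-1)=10 f(5,1)=10 f(5,3)=5 f(5,5)=1
t=6: f(6,-4)=5 f(6,-2)=15 f(6,0)=20 f(6,2)=15 f(6,4)=6 f(6,6)=1
t=7: f(7,-3)=20 f(7,-1)=35 f(7,1)=35 f(7,3)=21 f(7,5)=7 f(7,7)=1
t=8: f(8,-4)=20 f(8,-2)=55 f(8,0)=70 f(8,2)=56 f(8,4)=28 f(8,6)=8 f(8,8)=1
t=9: f(9,-3)=75 f(9,-1)=125 f(9,1)=126 f(9,3)=84 f(9,5)=36 f(9,7)=9 f(9,9)=1
t=10: f(10,-4)=75 f(10,-2)=200 f(10,0)=251 f(10,2)=210 f(10,4)=120 f(10,6)=45 f(10,8)=10 f(10,10)=1
t=11: f(11,-3)=275 f(11,-1)=451 f(11,1)=461 f(11,3)=330 f(11,5)=165 f(11,7)=55 f(11,9)=11 f(11,11)=1
t=12: f(12,-4)=275 f(12,-2)=726 f(12,0)=912 f(12,2)=791 f(12,4)=495 f(12,6)=220 f(12,8)=66 f(12,10)=12 f(12,12)=1
t=13: f(13,-3)=1001 f(13,-1)=1638 f(13,1)=1703 f(13,3)=1286 f(13,5)=715 f(13,7)=286 f(13,9)=78 f(13,11)=13 f(13,13)=1
t=14: f(14,-4)=1001 f(14,-2)=2639 f(14,0)=3341 f(14,2)=2989 f(14,4)=2001 f(14,6)=1001 f(14,8)=364 f(14,10)=91 f(14,12)=14 f(14,14)=1
t=15: f(15,-3)=3640 f(15,-1)=5980 f(15,1)=6330 f(15,3)=4990 f(15,5)=3002 f(15,7)=1365 f(15,9)=455 f(15,11)=105 f(15,13)=15 f(15,15)=1
t=16: f(16,-4)=3640 f(16,-2)=9620 f(16,0)=12310 f(16,2)=11320 f(16,4)=7992 f(16,6)=4367 f(16,8)=1820 f(16,10)=560 f(16,12)=120 f(16,14)=16 f(16,16)=1
t=17: f(17,-3)=13260 f(17,-1)=21930 f(17,1)=23630 f(17,3)=19312 f(17,5)=12359 f(17,7)=6187 f(17,9)=2380 f(17,11)=680 f(17,13)=136 f(17,15)=17 f(17,17)=1
t=18: f(18,-4)=13260 f(18,-2)=35190 f(18,0)=45560 f(18,2)=42942 f(18,4)=31671 f(18,6)=18546 f(18,8)=8567 f(18,10)=3060 f(18,12)=816 f(18,14)=153 f(18,16)=18 f(18,18)=1
t=19: f(19,-3)=48450 f(19,-1)=80750 f(19,1)=88502 f(19,3)=74613 f(19,5)=50217 f(19,7)=27113 f(19,9)=11627 f(19,11)=3876 f(19,13)=969 f(19,15)=171 f(19,17)=19 f(19,19)=1
t=20: f(20,-4)=48450 f(20,-2)=129200 f(20,0)=169252 f(20,2)=163115 f(20,4)=124830 f(20,6)=77330 f(20,8)=38740 f(20,10)=15503 f(20,12)=4845 f(20,14)=1140 f(20,16)=190 f(20,18)=20 f(20,20)=1
t=21: f(21,-3)=177650 f(21,-1)=298452 f(21,1)=332367 f(21,3)=287945 f(21,5)=202160 f(21,7)=116070 f(21,9)=54243 f(21,11)=20348 f(21,13)=5985 f(21,15)=1330 f(21,17)=210 f(21,19)=21 f(21,21)=1
t=22: f(22,-4)=177650 f(22,-2)=476102 f(22,0)=630819 f(22,2)=620312 f(22,4)=490105 f(22,6)=318230 f(22,8)=170313 f(22,10)=74591 f(22,12)=26333 f(22,14)=7315 f(22,16)=1540 f(22,18)=231 f(22,20)=22 f(22,22)=1
t=23: f(23,-3)=653752 f(23,-1)=1106921 f(23,1)=1251131 f(23,3)=1110417 f(23,5)=808335 f(23,7)=488543 f(23,9)=244904 f(23,11)=100924 f(23,13)=33648 f(23,15)=8855 f(23,17)=1771 f(23,19)=253 f(23,21)=23 f(23,23)=1
Σ_s f(23,s) = 5809478
P = 5809478/8388608 = 2904739/4194304

Answer: 2904739/4194304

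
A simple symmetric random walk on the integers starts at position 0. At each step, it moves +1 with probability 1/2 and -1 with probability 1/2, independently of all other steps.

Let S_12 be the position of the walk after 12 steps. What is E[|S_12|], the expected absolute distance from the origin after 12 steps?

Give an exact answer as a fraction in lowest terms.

S_12 takes values m ≡ 0 (mod 2) with |m| ≤ 12; P(S_12=m) = C(12,(12+m)/2)/2^12.
Total paths: 2^12 = 4096
Distribution: P(S=-12)=1/4096, P(S=-10)=12/4096, P(S=-8)=66/4096, P(S=-6)=220/4096, P(S=-4)=495/4096, P(S=-2)=792/4096, P(S=0)=924/4096, P(S=2)=792/4096, P(S=4)=495/4096, P(S=6)=220/4096, P(S=8)=66/4096, P(S=10)=12/4096, P(S=12)=1/4096
E[|S_12|] = Σ_m |m|·P(S_12=m) = 11088/4096 = 693/256

Answer: 693/256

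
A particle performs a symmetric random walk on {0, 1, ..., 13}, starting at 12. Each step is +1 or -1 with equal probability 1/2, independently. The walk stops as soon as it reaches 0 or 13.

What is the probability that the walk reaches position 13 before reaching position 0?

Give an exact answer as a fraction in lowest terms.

Answer: 12/13

Derivation:
Symmetric walk (p = 1/2): the harmonic-function argument gives P(hit 13 before 0 | start at 12) = a/N.
P = 12/13 = 12/13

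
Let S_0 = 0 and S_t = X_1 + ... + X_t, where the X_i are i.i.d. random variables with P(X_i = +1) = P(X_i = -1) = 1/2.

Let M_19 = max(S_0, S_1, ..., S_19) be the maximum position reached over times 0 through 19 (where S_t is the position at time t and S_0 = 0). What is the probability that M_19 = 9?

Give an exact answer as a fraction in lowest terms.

Let M_19 = max(S_0,...,S_19). Use the reflection principle: for j ≥ 1, #{paths with M_19 ≥ j} = #{S_19 ≥ j} + #{S_19 ≥ j+1}.
By reflection, #{M_19 ≥ 9} = #{S_19 ≥ 9} + #{S_19 ≥ 10} = 16664 + 5036 = 21700.
#{M_19 ≥ 10} = #{S_19 ≥ 10} + #{S_19 ≥ 11} = 5036 + 5036 = 10072.
#{M_19 = 9} = 21700 - 10072 = 11628.
P(M_19 = 9) = 11628/524288 = 2907/131072

Answer: 2907/131072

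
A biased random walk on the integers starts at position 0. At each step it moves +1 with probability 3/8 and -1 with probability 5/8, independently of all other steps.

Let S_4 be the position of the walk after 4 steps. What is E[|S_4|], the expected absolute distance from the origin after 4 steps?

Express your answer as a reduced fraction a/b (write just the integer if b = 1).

Answer: 863/512

Derivation:
S_4 takes values m ≡ 0 (mod 2) with |m| ≤ 4; P(S_4=m) = C(4,(4+m)/2) · (3/8)^((4+m)/2) · (5/8)^((4-m)/2).
Distribution: P(S=-4)=625/4096, P(S=-2)=375/1024, P(S=0)=675/2048, P(S=2)=135/1024, P(S=4)=81/4096
E[|S_4|] = Σ_m |m|·P(S_4=m) = 863/512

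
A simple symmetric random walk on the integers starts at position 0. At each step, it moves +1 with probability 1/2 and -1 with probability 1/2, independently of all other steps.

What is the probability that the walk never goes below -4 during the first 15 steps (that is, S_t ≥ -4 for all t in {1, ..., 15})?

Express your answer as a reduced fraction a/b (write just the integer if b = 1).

Answer: 25883/32768

Derivation:
Let f(t,s) = #length-t paths at position s with S_1..S_t all ≥ -4.
f(t,s) = f(t-1,s-1) + f(t-1,s+1) for s ≥ -4; f(t,s) = 0 for s < -4.
t=0: f(0,0)=1
t=1: f(1,-1)=1 f(1,1)=1
t=2: f(2,-2)=1 f(2,0)=2 f(2,2)=1
t=3: f(3,-3)=1 f(3,-1)=3 f(3,1)=3 f(3,3)=1
t=4: f(4,-4)=1 f(4,-2)=4 f(4,0)=6 f(4,2)=4 f(4,4)=1
t=5: f(5,-3)=5 f(5,-1)=10 f(5,1)=10 f(5,3)=5 f(5,5)=1
t=6: f(6,-4)=5 f(6,-2)=15 f(6,0)=20 f(6,2)=15 f(6,4)=6 f(6,6)=1
t=7: f(7,-3)=20 f(7,-1)=35 f(7,1)=35 f(7,3)=21 f(7,5)=7 f(7,7)=1
t=8: f(8,-4)=20 f(8,-2)=55 f(8,0)=70 f(8,2)=56 f(8,4)=28 f(8,6)=8 f(8,8)=1
t=9: f(9,-3)=75 f(9,-1)=125 f(9,1)=126 f(9,3)=84 f(9,5)=36 f(9,7)=9 f(9,9)=1
t=10: f(10,-4)=75 f(10,-2)=200 f(10,0)=251 f(10,2)=210 f(10,4)=120 f(10,6)=45 f(10,8)=10 f(10,10)=1
t=11: f(11,-3)=275 f(11,-1)=451 f(11,1)=461 f(11,3)=330 f(11,5)=165 f(11,7)=55 f(11,9)=11 f(11,11)=1
t=12: f(12,-4)=275 f(12,-2)=726 f(12,0)=912 f(12,2)=791 f(12,4)=495 f(12,6)=220 f(12,8)=66 f(12,10)=12 f(12,12)=1
t=13: f(13,-3)=1001 f(13,-1)=1638 f(13,1)=1703 f(13,3)=1286 f(13,5)=715 f(13,7)=286 f(13,9)=78 f(13,11)=13 f(13,13)=1
t=14: f(14,-4)=1001 f(14,-2)=2639 f(14,0)=3341 f(14,2)=2989 f(14,4)=2001 f(14,6)=1001 f(14,8)=364 f(14,10)=91 f(14,12)=14 f(14,14)=1
t=15: f(15,-3)=3640 f(15,-1)=5980 f(15,1)=6330 f(15,3)=4990 f(15,5)=3002 f(15,7)=1365 f(15,9)=455 f(15,11)=105 f(15,13)=15 f(15,15)=1
Σ_s f(15,s) = 25883
P = 25883/32768 = 25883/32768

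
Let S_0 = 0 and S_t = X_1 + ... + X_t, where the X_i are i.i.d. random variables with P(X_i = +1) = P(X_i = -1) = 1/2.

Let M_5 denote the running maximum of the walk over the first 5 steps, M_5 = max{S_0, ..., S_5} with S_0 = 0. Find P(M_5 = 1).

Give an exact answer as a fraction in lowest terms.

Answer: 5/16

Derivation:
Let M_5 = max(S_0,...,S_5). Use the reflection principle: for j ≥ 1, #{paths with M_5 ≥ j} = #{S_5 ≥ j} + #{S_5 ≥ j+1}.
By reflection, #{M_5 ≥ 1} = #{S_5 ≥ 1} + #{S_5 ≥ 2} = 16 + 6 = 22.
#{M_5 ≥ 2} = #{S_5 ≥ 2} + #{S_5 ≥ 3} = 6 + 6 = 12.
#{M_5 = 1} = 22 - 12 = 10.
P(M_5 = 1) = 10/32 = 5/16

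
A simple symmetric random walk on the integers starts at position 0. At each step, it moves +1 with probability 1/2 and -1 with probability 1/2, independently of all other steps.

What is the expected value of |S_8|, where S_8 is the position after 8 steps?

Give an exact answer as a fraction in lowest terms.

Answer: 35/16

Derivation:
S_8 takes values m ≡ 0 (mod 2) with |m| ≤ 8; P(S_8=m) = C(8,(8+m)/2)/2^8.
Total paths: 2^8 = 256
Distribution: P(S=-8)=1/256, P(S=-6)=8/256, P(S=-4)=28/256, P(S=-2)=56/256, P(S=0)=70/256, P(S=2)=56/256, P(S=4)=28/256, P(S=6)=8/256, P(S=8)=1/256
E[|S_8|] = Σ_m |m|·P(S_8=m) = 560/256 = 35/16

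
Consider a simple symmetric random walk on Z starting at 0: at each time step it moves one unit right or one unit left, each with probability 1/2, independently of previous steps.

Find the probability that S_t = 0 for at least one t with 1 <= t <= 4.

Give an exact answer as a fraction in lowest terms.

Count via complement. Let g(t,s) = #length-t paths at position s with S_1..S_t all ≠ 0.
g(t,s) = g(t-1,s-1) + g(t-1,s+1) for s ≠ 0; g(t,0) = 0.
t=0: g(0,0)=1
t=1: g(1,-1)=1 g(1,1)=1
t=2: g(2,-2)=1 g(2,2)=1
t=3: g(3,-3)=1 g(3,-1)=1 g(3,1)=1 g(3,3)=1
t=4: g(4,-4)=1 g(4,-2)=2 g(4,2)=2 g(4,4)=1
Paths never hitting 0: Σ_s g(4,s) = 6
Paths hitting 0: 2^4 - 6 = 10
P = 10/16 = 5/8

Answer: 5/8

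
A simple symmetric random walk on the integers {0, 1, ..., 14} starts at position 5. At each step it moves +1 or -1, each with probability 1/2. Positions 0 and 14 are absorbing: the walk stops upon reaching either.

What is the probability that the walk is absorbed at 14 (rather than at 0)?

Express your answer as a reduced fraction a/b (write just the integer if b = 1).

Symmetric walk (p = 1/2): the harmonic-function argument gives P(hit 14 before 0 | start at 5) = a/N.
P = 5/14 = 5/14

Answer: 5/14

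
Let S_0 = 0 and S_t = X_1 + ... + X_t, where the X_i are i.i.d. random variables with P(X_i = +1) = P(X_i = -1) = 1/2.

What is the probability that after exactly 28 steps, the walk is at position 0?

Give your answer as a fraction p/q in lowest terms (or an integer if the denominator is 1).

Answer: 5014575/33554432

Derivation:
To return to 0 after 28 steps: need exactly 14 steps of +1 and 14 of -1.
Favorable paths: C(28,14) = 40116600
Total paths: 2^28 = 268435456
P = 40116600/268435456 = 5014575/33554432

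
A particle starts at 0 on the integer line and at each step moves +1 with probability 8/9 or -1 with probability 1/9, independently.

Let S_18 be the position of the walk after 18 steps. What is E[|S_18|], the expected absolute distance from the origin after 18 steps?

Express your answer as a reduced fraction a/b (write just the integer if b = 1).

Answer: 233480936419572866/16677181699666569

Derivation:
S_18 takes values m ≡ 0 (mod 2) with |m| ≤ 18; P(S_18=m) = C(18,(18+m)/2) · (8/9)^((18+m)/2) · (1/9)^((18-m)/2).
Distribution: P(S=-18)=1/150094635296999121, P(S=-16)=16/16677181699666569, P(S=-14)=1088/16677181699666569, P(S=-12)=139264/50031545098999707, P(S=-10)=1392640/16677181699666569, P(S=-8)=31195136/16677181699666569, P(S=-6)=1622147072/50031545098999707, P(S=-4)=7415529472/16677181699666569, P(S=-2)=81570824192/16677181699666569, P(S=0)=6525665935360/150094635296999121, P(S=2)=5220532748288/16677181699666569, P(S=4)=30374008717312/16677181699666569, P(S=6)=425236122042368/50031545098999707, P(S=8)=523367534821376/16677181699666569, P(S=10)=1495335813775360/16677181699666569, P(S=12)=9570149208162304/50031545098999707, P(S=14)=4785074604081152/16677181699666569, P(S=16)=4503599627370496/16677181699666569, P(S=18)=18014398509481984/150094635296999121
E[|S_18|] = Σ_m |m|·P(S_18=m) = 233480936419572866/16677181699666569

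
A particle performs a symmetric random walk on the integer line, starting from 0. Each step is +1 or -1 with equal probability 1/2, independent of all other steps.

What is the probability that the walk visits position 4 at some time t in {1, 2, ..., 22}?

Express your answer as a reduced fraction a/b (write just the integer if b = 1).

Answer: 106135/262144

Derivation:
Count via complement. Let g(t,s) = #length-t paths at position s with S_1..S_t all ≠ 4.
g(t,s) = g(t-1,s-1) + g(t-1,s+1) for s ≠ 4; g(t,4) = 0.
t=0: g(0,0)=1
t=1: g(1,-1)=1 g(1,1)=1
t=2: g(2,-2)=1 g(2,0)=2 g(2,2)=1
t=3: g(3,-3)=1 g(3,-1)=3 g(3,1)=3 g(3,3)=1
t=4: g(4,-4)=1 g(4,-2)=4 g(4,0)=6 g(4,2)=4
t=5: g(5,-5)=1 g(5,-3)=5 g(5,-1)=10 g(5,1)=10 g(5,3)=4
t=6: g(6,-6)=1 g(6,-4)=6 g(6,-2)=15 g(6,0)=20 g(6,2)=14
t=7: g(7,-7)=1 g(7,-5)=7 g(7,-3)=21 g(7,-1)=35 g(7,1)=34 g(7,3)=14
t=8: g(8,-8)=1 g(8,-6)=8 g(8,-4)=28 g(8,-2)=56 g(8,0)=69 g(8,2)=48
t=9: g(9,-9)=1 g(9,-7)=9 g(9,-5)=36 g(9,-3)=84 g(9,-1)=125 g(9,1)=117 g(9,3)=48
t=10: g(10,-10)=1 g(10,-8)=10 g(10,-6)=45 g(10,-4)=120 g(10,-2)=209 g(10,0)=242 g(10,2)=165
t=11: g(11,-11)=1 g(11,-9)=11 g(11,-7)=55 g(11,-5)=165 g(11,-3)=329 g(11,-1)=451 g(11,1)=407 g(11,3)=165
t=12: g(12,-12)=1 g(12,-10)=12 g(12,-8)=66 g(12,-6)=220 g(12,-4)=494 g(12,-2)=780 g(12,0)=858 g(12,2)=572
t=13: g(13,-13)=1 g(13,-11)=13 g(13,-9)=78 g(13,-7)=286 g(13,-5)=714 g(13,-3)=1274 g(13,-1)=1638 g(13,1)=1430 g(13,3)=572
t=14: g(14,-14)=1 g(14,-12)=14 g(14,-10)=91 g(14,-8)=364 g(14,-6)=1000 g(14,-4)=1988 g(14,-2)=2912 g(14,0)=3068 g(14,2)=2002
t=15: g(15,-15)=1 g(15,-13)=15 g(15,-11)=105 g(15,-9)=455 g(15,-7)=1364 g(15,-5)=2988 g(15,-3)=4900 g(15,-1)=5980 g(15,1)=5070 g(15,3)=2002
t=16: g(16,-16)=1 g(16,-14)=16 g(16,-12)=120 g(16,-10)=560 g(16,-8)=1819 g(16,-6)=4352 g(16,-4)=7888 g(16,-2)=10880 g(16,0)=11050 g(16,2)=7072
t=17: g(17,-17)=1 g(17,-15)=17 g(17,-13)=136 g(17,-11)=680 g(17,-9)=2379 g(17,-7)=6171 g(17,-5)=12240 g(17,-3)=18768 g(17,-1)=21930 g(17,1)=18122 g(17,3)=7072
t=18: g(18,-18)=1 g(18,-16)=18 g(18,-14)=153 g(18,-12)=816 g(18,-10)=3059 g(18,-8)=8550 g(18,-6)=18411 g(18,-4)=31008 g(18,-2)=40698 g(18,0)=40052 g(18,2)=25194
t=19: g(19,-19)=1 g(19,-17)=19 g(19,-15)=171 g(19,-13)=969 g(19,-11)=3875 g(19,-9)=11609 g(19,-7)=26961 g(19,-5)=49419 g(19,-3)=71706 g(19,-1)=80750 g(19,1)=65246 g(19,3)=25194
t=20: g(20,-20)=1 g(20,-18)=20 g(20,-16)=190 g(20,-14)=1140 g(20,-12)=4844 g(20,-10)=15484 g(20,-8)=38570 g(20,-6)=76380 g(20,-4)=121125 g(20,-2)=152456 g(20,0)=145996 g(20,2)=90440
t=21: g(21,-21)=1 g(21,-19)=21 g(21,-17)=210 g(21,-15)=1330 g(21,-13)=5984 g(21,-11)=20328 g(21,-9)=54054 g(21,-7)=114950 g(21,-5)=197505 g(21,-3)=273581 g(21,-1)=298452 g(21,1)=236436 g(21,3)=90440
t=22: g(22,-22)=1 g(22,-20)=22 g(22,-18)=231 g(22,-16)=1540 g(22,-14)=7314 g(22,-12)=26312 g(22,-10)=74382 g(22,-8)=169004 g(22,-6)=312455 g(22,-4)=471086 g(22,-2)=572033 g(22,0)=534888 g(22,2)=326876
Paths never hitting 4: Σ_s g(22,s) = 2496144
Paths hitting 4: 2^22 - 2496144 = 1698160
P = 1698160/4194304 = 106135/262144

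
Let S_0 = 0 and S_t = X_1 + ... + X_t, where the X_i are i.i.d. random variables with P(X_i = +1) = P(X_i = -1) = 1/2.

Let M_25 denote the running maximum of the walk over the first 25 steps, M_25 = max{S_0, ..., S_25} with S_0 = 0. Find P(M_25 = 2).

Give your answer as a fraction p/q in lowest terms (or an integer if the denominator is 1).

Let M_25 = max(S_0,...,S_25). Use the reflection principle: for j ≥ 1, #{paths with M_25 ≥ j} = #{S_25 ≥ j} + #{S_25 ≥ j+1}.
By reflection, #{M_25 ≥ 2} = #{S_25 ≥ 2} + #{S_25 ≥ 3} = 11576916 + 11576916 = 23153832.
#{M_25 ≥ 3} = #{S_25 ≥ 3} + #{S_25 ≥ 4} = 11576916 + 7119516 = 18696432.
#{M_25 = 2} = 23153832 - 18696432 = 4457400.
P(M_25 = 2) = 4457400/33554432 = 557175/4194304

Answer: 557175/4194304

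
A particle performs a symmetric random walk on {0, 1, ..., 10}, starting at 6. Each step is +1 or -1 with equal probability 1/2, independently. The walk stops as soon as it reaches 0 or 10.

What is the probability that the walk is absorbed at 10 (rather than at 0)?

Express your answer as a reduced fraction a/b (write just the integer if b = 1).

Answer: 3/5

Derivation:
Symmetric walk (p = 1/2): the harmonic-function argument gives P(hit 10 before 0 | start at 6) = a/N.
P = 6/10 = 3/5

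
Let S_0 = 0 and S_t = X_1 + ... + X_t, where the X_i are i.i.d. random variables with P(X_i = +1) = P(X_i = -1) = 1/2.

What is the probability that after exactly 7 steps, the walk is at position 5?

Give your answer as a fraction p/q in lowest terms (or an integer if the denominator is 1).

To reach position 5 after 7 steps: need 6 steps of +1 and 1 of -1.
Favorable paths: C(7,6) = 7
Total paths: 2^7 = 128
P = 7/128 = 7/128

Answer: 7/128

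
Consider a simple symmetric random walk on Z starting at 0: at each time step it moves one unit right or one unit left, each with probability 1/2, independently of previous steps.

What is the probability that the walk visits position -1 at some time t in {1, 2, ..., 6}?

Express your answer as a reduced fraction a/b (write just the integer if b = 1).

Count via complement. Let g(t,s) = #length-t paths at position s with S_1..S_t all ≠ -1.
g(t,s) = g(t-1,s-1) + g(t-1,s+1) for s ≠ -1; g(t,-1) = 0.
t=0: g(0,0)=1
t=1: g(1,1)=1
t=2: g(2,0)=1 g(2,2)=1
t=3: g(3,1)=2 g(3,3)=1
t=4: g(4,0)=2 g(4,2)=3 g(4,4)=1
t=5: g(5,1)=5 g(5,3)=4 g(5,5)=1
t=6: g(6,0)=5 g(6,2)=9 g(6,4)=5 g(6,6)=1
Paths never hitting -1: Σ_s g(6,s) = 20
Paths hitting -1: 2^6 - 20 = 44
P = 44/64 = 11/16

Answer: 11/16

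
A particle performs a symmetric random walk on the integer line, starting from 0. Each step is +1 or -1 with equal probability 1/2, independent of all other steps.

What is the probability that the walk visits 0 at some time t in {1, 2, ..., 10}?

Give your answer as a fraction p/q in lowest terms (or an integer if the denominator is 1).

Count via complement. Let g(t,s) = #length-t paths at position s with S_1..S_t all ≠ 0.
g(t,s) = g(t-1,s-1) + g(t-1,s+1) for s ≠ 0; g(t,0) = 0.
t=0: g(0,0)=1
t=1: g(1,-1)=1 g(1,1)=1
t=2: g(2,-2)=1 g(2,2)=1
t=3: g(3,-3)=1 g(3,-1)=1 g(3,1)=1 g(3,3)=1
t=4: g(4,-4)=1 g(4,-2)=2 g(4,2)=2 g(4,4)=1
t=5: g(5,-5)=1 g(5,-3)=3 g(5,-1)=2 g(5,1)=2 g(5,3)=3 g(5,5)=1
t=6: g(6,-6)=1 g(6,-4)=4 g(6,-2)=5 g(6,2)=5 g(6,4)=4 g(6,6)=1
t=7: g(7,-7)=1 g(7,-5)=5 g(7,-3)=9 g(7,-1)=5 g(7,1)=5 g(7,3)=9 g(7,5)=5 g(7,7)=1
t=8: g(8,-8)=1 g(8,-6)=6 g(8,-4)=14 g(8,-2)=14 g(8,2)=14 g(8,4)=14 g(8,6)=6 g(8,8)=1
t=9: g(9,-9)=1 g(9,-7)=7 g(9,-5)=20 g(9,-3)=28 g(9,-1)=14 g(9,1)=14 g(9,3)=28 g(9,5)=20 g(9,7)=7 g(9,9)=1
t=10: g(10,-10)=1 g(10,-8)=8 g(10,-6)=27 g(10,-4)=48 g(10,-2)=42 g(10,2)=42 g(10,4)=48 g(10,6)=27 g(10,8)=8 g(10,10)=1
Paths never hitting 0: Σ_s g(10,s) = 252
Paths hitting 0: 2^10 - 252 = 772
P = 772/1024 = 193/256

Answer: 193/256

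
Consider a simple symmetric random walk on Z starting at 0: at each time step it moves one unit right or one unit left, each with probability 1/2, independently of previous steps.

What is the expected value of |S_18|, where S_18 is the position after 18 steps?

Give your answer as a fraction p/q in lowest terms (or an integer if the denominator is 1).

S_18 takes values m ≡ 0 (mod 2) with |m| ≤ 18; P(S_18=m) = C(18,(18+m)/2)/2^18.
Total paths: 2^18 = 262144
Distribution: P(S=-18)=1/262144, P(S=-16)=18/262144, P(S=-14)=153/262144, P(S=-12)=816/262144, P(S=-10)=3060/262144, P(S=-8)=8568/262144, P(S=-6)=18564/262144, P(S=-4)=31824/262144, P(S=-2)=43758/262144, P(S=0)=48620/262144, P(S=2)=43758/262144, P(S=4)=31824/262144, P(S=6)=18564/262144, P(S=8)=8568/262144, P(S=10)=3060/262144, P(S=12)=816/262144, P(S=14)=153/262144, P(S=16)=18/262144, P(S=18)=1/262144
E[|S_18|] = Σ_m |m|·P(S_18=m) = 875160/262144 = 109395/32768

Answer: 109395/32768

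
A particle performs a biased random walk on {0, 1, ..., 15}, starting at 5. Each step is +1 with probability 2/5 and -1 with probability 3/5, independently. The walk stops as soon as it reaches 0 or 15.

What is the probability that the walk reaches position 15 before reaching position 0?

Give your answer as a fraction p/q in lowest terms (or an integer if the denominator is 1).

Answer: 1024/67849

Derivation:
Biased walk: p = 2/5, q = 3/5, r = q/p = 3/2
Gambler's ruin: P(hit 15 before 0 | start at 5) = (1 - r^a)/(1 - r^N)
r^5 = 243/32; r^15 = 14348907/32768
P = (1 - 243/32) / (1 - 14348907/32768) = -211/32 / -14316139/32768 = 1024/67849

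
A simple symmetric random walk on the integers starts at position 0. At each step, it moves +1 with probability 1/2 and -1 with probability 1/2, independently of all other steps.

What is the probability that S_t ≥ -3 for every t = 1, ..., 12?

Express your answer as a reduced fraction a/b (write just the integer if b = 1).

Answer: 3003/4096

Derivation:
Let f(t,s) = #length-t paths at position s with S_1..S_t all ≥ -3.
f(t,s) = f(t-1,s-1) + f(t-1,s+1) for s ≥ -3; f(t,s) = 0 for s < -3.
t=0: f(0,0)=1
t=1: f(1,-1)=1 f(1,1)=1
t=2: f(2,-2)=1 f(2,0)=2 f(2,2)=1
t=3: f(3,-3)=1 f(3,-1)=3 f(3,1)=3 f(3,3)=1
t=4: f(4,-2)=4 f(4,0)=6 f(4,2)=4 f(4,4)=1
t=5: f(5,-3)=4 f(5,-1)=10 f(5,1)=10 f(5,3)=5 f(5,5)=1
t=6: f(6,-2)=14 f(6,0)=20 f(6,2)=15 f(6,4)=6 f(6,6)=1
t=7: f(7,-3)=14 f(7,-1)=34 f(7,1)=35 f(7,3)=21 f(7,5)=7 f(7,7)=1
t=8: f(8,-2)=48 f(8,0)=69 f(8,2)=56 f(8,4)=28 f(8,6)=8 f(8,8)=1
t=9: f(9,-3)=48 f(9,-1)=117 f(9,1)=125 f(9,3)=84 f(9,5)=36 f(9,7)=9 f(9,9)=1
t=10: f(10,-2)=165 f(10,0)=242 f(10,2)=209 f(10,4)=120 f(10,6)=45 f(10,8)=10 f(10,10)=1
t=11: f(11,-3)=165 f(11,-1)=407 f(11,1)=451 f(11,3)=329 f(11,5)=165 f(11,7)=55 f(11,9)=11 f(11,11)=1
t=12: f(12,-2)=572 f(12,0)=858 f(12,2)=780 f(12,4)=494 f(12,6)=220 f(12,8)=66 f(12,10)=12 f(12,12)=1
Σ_s f(12,s) = 3003
P = 3003/4096 = 3003/4096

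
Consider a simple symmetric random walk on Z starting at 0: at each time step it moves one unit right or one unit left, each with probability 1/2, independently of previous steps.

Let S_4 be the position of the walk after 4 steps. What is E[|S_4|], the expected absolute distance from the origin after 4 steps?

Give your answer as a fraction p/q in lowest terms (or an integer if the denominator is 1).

S_4 takes values m ≡ 0 (mod 2) with |m| ≤ 4; P(S_4=m) = C(4,(4+m)/2)/2^4.
Total paths: 2^4 = 16
Distribution: P(S=-4)=1/16, P(S=-2)=4/16, P(S=0)=6/16, P(S=2)=4/16, P(S=4)=1/16
E[|S_4|] = Σ_m |m|·P(S_4=m) = 24/16 = 3/2

Answer: 3/2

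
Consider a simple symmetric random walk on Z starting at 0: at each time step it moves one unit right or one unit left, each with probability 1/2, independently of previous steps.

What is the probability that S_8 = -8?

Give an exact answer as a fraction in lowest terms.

Answer: 1/256

Derivation:
To reach position -8 after 8 steps: need 0 steps of +1 and 8 of -1.
Favorable paths: C(8,0) = 1
Total paths: 2^8 = 256
P = 1/256 = 1/256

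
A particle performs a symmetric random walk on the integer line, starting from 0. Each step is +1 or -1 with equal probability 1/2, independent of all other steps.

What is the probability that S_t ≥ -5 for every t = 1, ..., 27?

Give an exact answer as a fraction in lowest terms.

Let f(t,s) = #length-t paths at position s with S_1..S_t all ≥ -5.
f(t,s) = f(t-1,s-1) + f(t-1,s+1) for s ≥ -5; f(t,s) = 0 for s < -5.
t=0: f(0,0)=1
t=1: f(1,-1)=1 f(1,1)=1
t=2: f(2,-2)=1 f(2,0)=2 f(2,2)=1
t=3: f(3,-3)=1 f(3,-1)=3 f(3,1)=3 f(3,3)=1
t=4: f(4,-4)=1 f(4,-2)=4 f(4,0)=6 f(4,2)=4 f(4,4)=1
t=5: f(5,-5)=1 f(5,-3)=5 f(5,-1)=10 f(5,1)=10 f(5,3)=5 f(5,5)=1
t=6: f(6,-4)=6 f(6,-2)=15 f(6,0)=20 f(6,2)=15 f(6,4)=6 f(6,6)=1
t=7: f(7,-5)=6 f(7,-3)=21 f(7,-1)=35 f(7,1)=35 f(7,3)=21 f(7,5)=7 f(7,7)=1
t=8: f(8,-4)=27 f(8,-2)=56 f(8,0)=70 f(8,2)=56 f(8,4)=28 f(8,6)=8 f(8,8)=1
t=9: f(9,-5)=27 f(9,-3)=83 f(9,-1)=126 f(9,1)=126 f(9,3)=84 f(9,5)=36 f(9,7)=9 f(9,9)=1
t=10: f(10,-4)=110 f(10,-2)=209 f(10,0)=252 f(10,2)=210 f(10,4)=120 f(10,6)=45 f(10,8)=10 f(10,10)=1
t=11: f(11,-5)=110 f(11,-3)=319 f(11,-1)=461 f(11,1)=462 f(11,3)=330 f(11,5)=165 f(11,7)=55 f(11,9)=11 f(11,11)=1
t=12: f(12,-4)=429 f(12,-2)=780 f(12,0)=923 f(12,2)=792 f(12,4)=495 f(12,6)=220 f(12,8)=66 f(12,10)=12 f(12,12)=1
t=13: f(13,-5)=429 f(13,-3)=1209 f(13,-1)=1703 f(13,1)=1715 f(13,3)=1287 f(13,5)=715 f(13,7)=286 f(13,9)=78 f(13,11)=13 f(13,13)=1
t=14: f(14,-4)=1638 f(14,-2)=2912 f(14,0)=3418 f(14,2)=3002 f(14,4)=2002 f(14,6)=1001 f(14,8)=364 f(14,10)=91 f(14,12)=14 f(14,14)=1
t=15: f(15,-5)=1638 f(15,-3)=4550 f(15,-1)=6330 f(15,1)=6420 f(15,3)=5004 f(15,5)=3003 f(15,7)=1365 f(15,9)=455 f(15,11)=105 f(15,13)=15 f(15,15)=1
t=16: f(16,-4)=6188 f(16,-2)=10880 f(16,0)=12750 f(16,2)=11424 f(16,4)=8007 f(16,6)=4368 f(16,8)=1820 f(16,10)=560 f(16,12)=120 f(16,14)=16 f(16,16)=1
t=17: f(17,-5)=6188 f(17,-3)=17068 f(17,-1)=23630 f(17,1)=24174 f(17,3)=19431 f(17,5)=12375 f(17,7)=6188 f(17,9)=2380 f(17,11)=680 f(17,13)=136 f(17,15)=17 f(17,17)=1
t=18: f(18,-4)=23256 f(18,-2)=40698 f(18,0)=47804 f(18,2)=43605 f(18,4)=31806 f(18,6)=18563 f(18,8)=8568 f(18,10)=3060 f(18,12)=816 f(18,14)=153 f(18,16)=18 f(18,18)=1
t=19: f(19,-5)=23256 f(19,-3)=63954 f(19,-1)=88502 f(19,1)=91409 f(19,3)=75411 f(19,5)=50369 f(19,7)=27131 f(19,9)=11628 f(19,11)=3876 f(19,13)=969 f(19,15)=171 f(19,17)=19 f(19,19)=1
t=20: f(20,-4)=87210 f(20,-2)=152456 f(20,0)=179911 f(20,2)=166820 f(20,4)=125780 f(20,6)=77500 f(20,8)=38759 f(20,10)=15504 f(20,12)=4845 f(20,14)=1140 f(20,16)=190 f(20,18)=20 f(20,20)=1
t=21: f(21,-5)=87210 f(21,-3)=239666 f(21,-1)=332367 f(21,1)=346731 f(21,3)=292600 f(21,5)=203280 f(21,7)=116259 f(21,9)=54263 f(21,11)=20349 f(21,13)=5985 f(21,15)=1330 f(21,17)=210 f(21,19)=21 f(21,21)=1
t=22: f(22,-4)=326876 f(22,-2)=572033 f(22,0)=679098 f(22,2)=639331 f(22,4)=495880 f(22,6)=319539 f(22,8)=170522 f(22,10)=74612 f(22,12)=26334 f(22,14)=7315 f(22,16)=1540 f(22,18)=231 f(22,20)=22 f(22,22)=1
t=23: f(23,-5)=326876 f(23,-3)=898909 f(23,-1)=1251131 f(23,1)=1318429 f(23,3)=1135211 f(23,5)=815419 f(23,7)=490061 f(23,9)=245134 f(23,11)=100946 f(23,13)=33649 f(23,15)=8855 f(23,17)=1771 f(23,19)=253 f(23,21)=23 f(23,23)=1
t=24: f(24,-4)=1225785 f(24,-2)=2150040 f(24,0)=2569560 f(24,2)=2453640 f(24,4)=1950630 f(24,6)=1305480 f(24,8)=735195 f(24,10)=346080 f(24,12)=134595 f(24,14)=42504 f(24,16)=10626 f(24,18)=2024 f(24,20)=276 f(24,22)=24 f(24,24)=1
t=25: f(25,-5)=1225785 f(25,-3)=3375825 f(25,-1)=4719600 f(25,1)=5023200 f(25,3)=4404270 f(25,5)=3256110 f(25,7)=2040675 f(25,9)=1081275 f(25,11)=480675 f(25,13)=177099 f(25,15)=53130 f(25,17)=12650 f(25,19)=2300 f(25,21)=300 f(25,23)=25 f(25,25)=1
t=26: f(26,-4)=4601610 f(26,-2)=8095425 f(26,0)=9742800 f(26,2)=9427470 f(26,4)=7660380 f(26,6)=5296785 f(26,8)=3121950 f(26,10)=1561950 f(26,12)=657774 f(26,14)=230229 f(26,16)=65780 f(26,18)=14950 f(26,20)=2600 f(26,22)=325 f(26,24)=26 f(26,26)=1
t=27: f(27,-5)=4601610 f(27,-3)=12697035 f(27,-1)=17838225 f(27,1)=19170270 f(27,3)=17087850 f(27,5)=12957165 f(27,7)=8418735 f(27,9)=4683900 f(27,11)=2219724 f(27,13)=888003 f(27,15)=296009 f(27,17)=80730 f(27,19)=17550 f(27,21)=2925 f(27,23)=351 f(27,25)=27 f(27,27)=1
Σ_s f(27,s) = 100960110
P = 100960110/134217728 = 50480055/67108864

Answer: 50480055/67108864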